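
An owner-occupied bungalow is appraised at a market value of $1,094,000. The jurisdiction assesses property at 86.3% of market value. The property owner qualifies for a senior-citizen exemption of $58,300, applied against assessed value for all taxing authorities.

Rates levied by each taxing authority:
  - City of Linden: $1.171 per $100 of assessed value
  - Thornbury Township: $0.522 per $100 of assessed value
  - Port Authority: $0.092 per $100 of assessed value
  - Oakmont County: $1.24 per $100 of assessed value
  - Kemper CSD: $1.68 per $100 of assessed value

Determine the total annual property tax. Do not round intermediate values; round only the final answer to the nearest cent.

Assessed value = $1,094,000 × 0.863 = $944,122
Taxable value = $944,122 − $58,300 = $885,822
City of Linden: $885,822 × 0.01171 = $10,372.97562
Thornbury Township: $885,822 × 0.00522 = $4,623.99084
Port Authority: $885,822 × 0.00092 = $814.95624
Oakmont County: $885,822 × 0.0124 = $10,984.1928
Kemper CSD: $885,822 × 0.0168 = $14,881.8096
Total = $10,372.97562 + $4,623.99084 + $814.95624 + $10,984.1928 + $14,881.8096 = $41,677.9251

$41,677.93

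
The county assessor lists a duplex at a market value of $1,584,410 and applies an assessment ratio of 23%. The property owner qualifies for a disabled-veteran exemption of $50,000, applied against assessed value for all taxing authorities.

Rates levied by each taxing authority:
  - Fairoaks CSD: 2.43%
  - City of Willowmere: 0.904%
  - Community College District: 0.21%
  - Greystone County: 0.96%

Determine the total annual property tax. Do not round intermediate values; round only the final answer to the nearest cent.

Assessed value = $1,584,410 × 0.23 = $364,414.3
Taxable value = $364,414.3 − $50,000 = $314,414.3
Fairoaks CSD: $314,414.3 × 0.0243 = $7,640.26749
City of Willowmere: $314,414.3 × 0.00904 = $2,842.305272
Community College District: $314,414.3 × 0.0021 = $660.27003
Greystone County: $314,414.3 × 0.0096 = $3,018.37728
Total = $7,640.26749 + $2,842.305272 + $660.27003 + $3,018.37728 = $14,161.220072

$14,161.22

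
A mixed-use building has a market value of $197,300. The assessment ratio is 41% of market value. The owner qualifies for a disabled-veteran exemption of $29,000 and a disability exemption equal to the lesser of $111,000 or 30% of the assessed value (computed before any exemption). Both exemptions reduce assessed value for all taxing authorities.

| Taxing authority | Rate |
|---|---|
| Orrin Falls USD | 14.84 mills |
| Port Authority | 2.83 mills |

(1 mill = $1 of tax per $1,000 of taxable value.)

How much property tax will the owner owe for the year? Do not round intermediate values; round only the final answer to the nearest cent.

Assessed value = $197,300 × 0.41 = $80,893
Disability exemption = min($111,000, 30% × $80,893) = min($111,000, $24,267.9) = $24,267.9 (percentage binds)
Taxable value = $80,893 − $29,000 − $24,267.9 = $27,625.1
Orrin Falls USD: $27,625.1 × 0.01484 = $409.956484
Port Authority: $27,625.1 × 0.00283 = $78.179033
Total = $488.135517

$488.14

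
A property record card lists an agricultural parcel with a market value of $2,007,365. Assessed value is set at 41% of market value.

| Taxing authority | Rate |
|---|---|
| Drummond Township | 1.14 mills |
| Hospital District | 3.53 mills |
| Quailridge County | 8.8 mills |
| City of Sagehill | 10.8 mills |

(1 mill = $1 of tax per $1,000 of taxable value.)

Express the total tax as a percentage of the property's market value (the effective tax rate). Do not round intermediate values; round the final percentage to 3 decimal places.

0.995%

Assessed value = $2,007,365 × 0.41 = $823,019.65
Drummond Township: $823,019.65 × 0.00114 = $938.242401
Hospital District: $823,019.65 × 0.00353 = $2,905.2593645
Quailridge County: $823,019.65 × 0.0088 = $7,242.57292
City of Sagehill: $823,019.65 × 0.0108 = $8,888.61222
Total tax = $19,974.6869055
Effective rate = $19,974.6869055 ÷ $2,007,365 = 0.995% of market value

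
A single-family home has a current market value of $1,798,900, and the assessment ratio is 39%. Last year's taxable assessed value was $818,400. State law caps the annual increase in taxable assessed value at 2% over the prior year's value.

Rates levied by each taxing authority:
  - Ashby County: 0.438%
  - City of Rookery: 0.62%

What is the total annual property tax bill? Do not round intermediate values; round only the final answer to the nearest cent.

Uncapped assessed value = $1,798,900 × 0.39 = $701,571
Cap limit = $818,400 × 1.02 = $834,768
Taxable assessed value = min($701,571, $834,768) = $701,571 (cap does not bind)
Ashby County: $701,571 × 0.00438 = $3,072.88098
City of Rookery: $701,571 × 0.0062 = $4,349.7402
Total = $7,422.62118

$7,422.62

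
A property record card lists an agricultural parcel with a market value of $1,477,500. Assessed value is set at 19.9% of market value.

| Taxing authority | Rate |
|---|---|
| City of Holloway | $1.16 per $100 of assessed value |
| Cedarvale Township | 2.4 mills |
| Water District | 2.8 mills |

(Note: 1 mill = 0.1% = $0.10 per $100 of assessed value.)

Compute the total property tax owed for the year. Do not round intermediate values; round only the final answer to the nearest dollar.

$4,940

Assessed value = $1,477,500 × 0.199 = $294,022.5
City of Holloway: $294,022.5 × 0.0116 = $3,410.661
Cedarvale Township: $294,022.5 × 0.0024 = $705.654
Water District: $294,022.5 × 0.0028 = $823.263
Total = $4,939.578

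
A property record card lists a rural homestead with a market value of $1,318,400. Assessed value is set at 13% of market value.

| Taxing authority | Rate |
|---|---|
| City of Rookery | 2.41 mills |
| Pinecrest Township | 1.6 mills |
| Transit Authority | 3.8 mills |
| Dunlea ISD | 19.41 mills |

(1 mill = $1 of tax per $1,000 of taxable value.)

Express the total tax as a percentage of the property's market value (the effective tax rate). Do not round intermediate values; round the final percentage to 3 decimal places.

Assessed value = $1,318,400 × 0.13 = $171,392
City of Rookery: $171,392 × 0.00241 = $413.05472
Pinecrest Township: $171,392 × 0.0016 = $274.2272
Transit Authority: $171,392 × 0.0038 = $651.2896
Dunlea ISD: $171,392 × 0.01941 = $3,326.71872
Total tax = $4,665.29024
Effective rate = $4,665.29024 ÷ $1,318,400 = 0.354% of market value

0.354%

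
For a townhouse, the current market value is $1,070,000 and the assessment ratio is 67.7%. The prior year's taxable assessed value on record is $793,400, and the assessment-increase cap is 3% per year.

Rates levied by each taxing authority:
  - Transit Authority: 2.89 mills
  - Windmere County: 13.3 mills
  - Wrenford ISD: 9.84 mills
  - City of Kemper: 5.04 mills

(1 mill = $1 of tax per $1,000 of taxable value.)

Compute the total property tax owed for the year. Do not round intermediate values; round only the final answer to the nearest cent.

Uncapped assessed value = $1,070,000 × 0.677 = $724,390
Cap limit = $793,400 × 1.03 = $817,202
Taxable assessed value = min($724,390, $817,202) = $724,390 (cap does not bind)
Transit Authority: $724,390 × 0.00289 = $2,093.4871
Windmere County: $724,390 × 0.0133 = $9,634.387
Wrenford ISD: $724,390 × 0.00984 = $7,127.9976
City of Kemper: $724,390 × 0.00504 = $3,650.9256
Total = $22,506.7973

$22,506.80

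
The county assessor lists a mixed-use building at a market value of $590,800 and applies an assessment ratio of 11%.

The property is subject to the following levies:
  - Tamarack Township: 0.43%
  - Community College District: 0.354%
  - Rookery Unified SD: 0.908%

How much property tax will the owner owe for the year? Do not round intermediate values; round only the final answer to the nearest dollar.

Assessed value = $590,800 × 0.11 = $64,988
Tamarack Township: $64,988 × 0.0043 = $279.4484
Community College District: $64,988 × 0.00354 = $230.05752
Rookery Unified SD: $64,988 × 0.00908 = $590.09104
Total = $279.4484 + $230.05752 + $590.09104 = $1,099.59696

$1,100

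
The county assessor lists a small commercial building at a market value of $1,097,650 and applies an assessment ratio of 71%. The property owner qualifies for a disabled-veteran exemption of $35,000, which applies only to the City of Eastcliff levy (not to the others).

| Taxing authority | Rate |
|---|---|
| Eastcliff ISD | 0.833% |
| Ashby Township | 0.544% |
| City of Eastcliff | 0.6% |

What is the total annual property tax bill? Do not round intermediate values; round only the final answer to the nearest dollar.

$15,197

Assessed value = $1,097,650 × 0.71 = $779,331.5
Eastcliff ISD: $779,331.5 × 0.00833 = $6,491.831395
Ashby Township: $779,331.5 × 0.00544 = $4,239.56336
City of Eastcliff: ($779,331.5 − $35,000) × 0.006 = $744,331.5 × 0.006 = $4,465.989
Total = $15,197.383755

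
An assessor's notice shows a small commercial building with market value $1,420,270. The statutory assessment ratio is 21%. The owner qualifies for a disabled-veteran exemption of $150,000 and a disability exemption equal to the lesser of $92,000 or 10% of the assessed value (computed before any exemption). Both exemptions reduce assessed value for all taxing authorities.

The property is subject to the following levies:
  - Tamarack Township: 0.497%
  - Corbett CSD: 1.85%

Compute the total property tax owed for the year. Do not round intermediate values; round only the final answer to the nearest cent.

$2,779.58

Assessed value = $1,420,270 × 0.21 = $298,256.7
Disability exemption = min($92,000, 10% × $298,256.7) = min($92,000, $29,825.67) = $29,825.67 (percentage binds)
Taxable value = $298,256.7 − $150,000 − $29,825.67 = $118,431.03
Tamarack Township: $118,431.03 × 0.00497 = $588.6022191
Corbett CSD: $118,431.03 × 0.0185 = $2,190.974055
Total = $2,779.5762741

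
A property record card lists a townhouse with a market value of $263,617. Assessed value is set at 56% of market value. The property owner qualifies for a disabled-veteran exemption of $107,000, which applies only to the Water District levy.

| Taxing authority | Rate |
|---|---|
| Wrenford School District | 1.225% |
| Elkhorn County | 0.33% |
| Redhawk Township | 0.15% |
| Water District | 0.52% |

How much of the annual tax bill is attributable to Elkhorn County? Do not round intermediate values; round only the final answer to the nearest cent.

Assessed value = $263,617 × 0.56 = $147,625.52
Elkhorn County taxable value = $147,625.52 (exemption does not apply)
Elkhorn County levy = $147,625.52 × 0.0033 = $487.164216

$487.16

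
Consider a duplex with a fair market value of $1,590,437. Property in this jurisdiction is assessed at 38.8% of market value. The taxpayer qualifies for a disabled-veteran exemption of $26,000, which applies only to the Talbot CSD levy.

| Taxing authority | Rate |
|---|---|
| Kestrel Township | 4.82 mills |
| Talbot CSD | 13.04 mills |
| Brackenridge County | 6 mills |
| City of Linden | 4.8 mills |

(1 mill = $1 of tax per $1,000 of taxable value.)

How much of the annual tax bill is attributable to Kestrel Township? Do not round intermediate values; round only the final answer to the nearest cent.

Assessed value = $1,590,437 × 0.388 = $617,089.556
Kestrel Township taxable value = $617,089.556 (exemption does not apply)
Kestrel Township levy = $617,089.556 × 0.00482 = $2,974.37165992

$2,974.37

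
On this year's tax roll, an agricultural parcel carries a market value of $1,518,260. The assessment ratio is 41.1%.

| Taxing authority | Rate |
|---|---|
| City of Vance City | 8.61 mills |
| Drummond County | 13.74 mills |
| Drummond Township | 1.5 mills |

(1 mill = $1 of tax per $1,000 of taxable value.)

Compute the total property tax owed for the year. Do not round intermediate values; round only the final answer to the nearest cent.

$14,882.52

Assessed value = $1,518,260 × 0.411 = $624,004.86
City of Vance City: $624,004.86 × 0.00861 = $5,372.6818446
Drummond County: $624,004.86 × 0.01374 = $8,573.8267764
Drummond Township: $624,004.86 × 0.0015 = $936.00729
Total = $5,372.6818446 + $8,573.8267764 + $936.00729 = $14,882.515911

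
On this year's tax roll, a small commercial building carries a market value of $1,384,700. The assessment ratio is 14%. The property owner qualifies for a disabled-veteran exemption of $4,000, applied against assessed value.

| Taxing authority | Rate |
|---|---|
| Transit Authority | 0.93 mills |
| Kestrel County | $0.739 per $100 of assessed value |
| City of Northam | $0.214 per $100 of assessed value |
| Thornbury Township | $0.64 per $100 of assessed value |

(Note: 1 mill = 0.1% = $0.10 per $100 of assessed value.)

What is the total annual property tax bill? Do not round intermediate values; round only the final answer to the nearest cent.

$3,201.01

Assessed value = $1,384,700 × 0.14 = $193,858
Taxable value = $193,858 − $4,000 = $189,858
Transit Authority: $189,858 × 0.00093 = $176.56794
Kestrel County: $189,858 × 0.00739 = $1,403.05062
City of Northam: $189,858 × 0.00214 = $406.29612
Thornbury Township: $189,858 × 0.0064 = $1,215.0912
Total = $3,201.00588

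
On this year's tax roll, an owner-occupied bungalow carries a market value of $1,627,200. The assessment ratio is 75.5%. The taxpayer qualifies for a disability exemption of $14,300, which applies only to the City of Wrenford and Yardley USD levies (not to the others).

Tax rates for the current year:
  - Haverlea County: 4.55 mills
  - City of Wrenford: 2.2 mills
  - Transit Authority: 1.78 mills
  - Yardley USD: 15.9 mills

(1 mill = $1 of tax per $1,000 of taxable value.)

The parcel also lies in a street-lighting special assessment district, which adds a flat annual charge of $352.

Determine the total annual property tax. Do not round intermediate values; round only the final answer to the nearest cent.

Assessed value = $1,627,200 × 0.755 = $1,228,536
Haverlea County: $1,228,536 × 0.00455 = $5,589.8388
City of Wrenford: ($1,228,536 − $14,300) × 0.0022 = $1,214,236 × 0.0022 = $2,671.3192
Transit Authority: $1,228,536 × 0.00178 = $2,186.79408
Yardley USD: ($1,228,536 − $14,300) × 0.0159 = $1,214,236 × 0.0159 = $19,306.3524
Levies subtotal = $29,754.30448
Total = $29,754.30448 + $352 = $30,106.30448

$30,106.30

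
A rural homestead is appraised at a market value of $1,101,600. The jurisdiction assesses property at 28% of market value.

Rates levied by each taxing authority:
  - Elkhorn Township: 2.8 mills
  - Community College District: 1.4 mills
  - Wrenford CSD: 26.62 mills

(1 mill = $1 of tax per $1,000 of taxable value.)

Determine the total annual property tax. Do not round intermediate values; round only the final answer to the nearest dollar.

Assessed value = $1,101,600 × 0.28 = $308,448
Elkhorn Township: $308,448 × 0.0028 = $863.6544
Community College District: $308,448 × 0.0014 = $431.8272
Wrenford CSD: $308,448 × 0.02662 = $8,210.88576
Total = $863.6544 + $431.8272 + $8,210.88576 = $9,506.36736

$9,506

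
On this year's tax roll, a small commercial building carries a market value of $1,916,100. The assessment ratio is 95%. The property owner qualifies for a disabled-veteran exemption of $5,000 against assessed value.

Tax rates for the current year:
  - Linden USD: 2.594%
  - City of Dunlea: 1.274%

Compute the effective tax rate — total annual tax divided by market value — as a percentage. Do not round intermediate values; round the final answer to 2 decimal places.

3.66%

Assessed value = $1,916,100 × 0.95 = $1,820,295
Taxable value = $1,820,295 − $5,000 = $1,815,295
Linden USD: $1,815,295 × 0.02594 = $47,088.7523
City of Dunlea: $1,815,295 × 0.01274 = $23,126.8583
Total tax = $70,215.6106
Effective rate = $70,215.6106 ÷ $1,916,100 = 3.66% of market value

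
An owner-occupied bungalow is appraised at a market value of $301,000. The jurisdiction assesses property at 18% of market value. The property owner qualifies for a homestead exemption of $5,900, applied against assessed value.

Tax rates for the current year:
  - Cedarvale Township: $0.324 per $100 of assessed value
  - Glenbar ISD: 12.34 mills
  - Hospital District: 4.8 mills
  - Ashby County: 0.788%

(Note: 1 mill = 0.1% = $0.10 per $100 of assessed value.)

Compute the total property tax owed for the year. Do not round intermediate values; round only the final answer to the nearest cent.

Assessed value = $301,000 × 0.18 = $54,180
Taxable value = $54,180 − $5,900 = $48,280
Cedarvale Township: $48,280 × 0.00324 = $156.4272
Glenbar ISD: $48,280 × 0.01234 = $595.7752
Hospital District: $48,280 × 0.0048 = $231.744
Ashby County: $48,280 × 0.00788 = $380.4464
Total = $1,364.3928

$1,364.39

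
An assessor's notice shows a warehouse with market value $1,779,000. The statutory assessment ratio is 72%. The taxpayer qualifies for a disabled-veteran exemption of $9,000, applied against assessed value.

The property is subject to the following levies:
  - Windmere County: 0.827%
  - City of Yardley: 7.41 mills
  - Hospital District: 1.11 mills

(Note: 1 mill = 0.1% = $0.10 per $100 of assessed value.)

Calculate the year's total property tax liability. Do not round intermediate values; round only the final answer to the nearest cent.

$21,354.87

Assessed value = $1,779,000 × 0.72 = $1,280,880
Taxable value = $1,280,880 − $9,000 = $1,271,880
Windmere County: $1,271,880 × 0.00827 = $10,518.4476
City of Yardley: $1,271,880 × 0.00741 = $9,424.6308
Hospital District: $1,271,880 × 0.00111 = $1,411.7868
Total = $21,354.8652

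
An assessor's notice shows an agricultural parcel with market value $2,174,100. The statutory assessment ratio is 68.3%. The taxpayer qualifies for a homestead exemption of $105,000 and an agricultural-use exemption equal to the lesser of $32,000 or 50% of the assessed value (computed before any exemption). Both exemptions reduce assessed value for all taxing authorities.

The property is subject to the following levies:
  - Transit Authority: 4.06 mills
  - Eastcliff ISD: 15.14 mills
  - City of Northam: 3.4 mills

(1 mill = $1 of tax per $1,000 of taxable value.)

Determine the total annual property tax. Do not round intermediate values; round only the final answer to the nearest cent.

Assessed value = $2,174,100 × 0.683 = $1,484,910.3
Agricultural-use exemption = min($32,000, 50% × $1,484,910.3) = min($32,000, $742,455.15) = $32,000 (dollar cap binds)
Taxable value = $1,484,910.3 − $105,000 − $32,000 = $1,347,910.3
Transit Authority: $1,347,910.3 × 0.00406 = $5,472.515818
Eastcliff ISD: $1,347,910.3 × 0.01514 = $20,407.361942
City of Northam: $1,347,910.3 × 0.0034 = $4,582.89502
Total = $30,462.77278

$30,462.77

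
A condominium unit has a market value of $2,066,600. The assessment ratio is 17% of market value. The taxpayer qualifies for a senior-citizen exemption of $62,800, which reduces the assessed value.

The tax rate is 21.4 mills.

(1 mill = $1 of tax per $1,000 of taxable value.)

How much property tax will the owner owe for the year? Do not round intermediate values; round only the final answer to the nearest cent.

Assessed value = $2,066,600 × 0.17 = $351,322
Taxable value = $351,322 − $62,800 = $288,522
Tax = $288,522 × 0.0214 = $6,174.3708

$6,174.37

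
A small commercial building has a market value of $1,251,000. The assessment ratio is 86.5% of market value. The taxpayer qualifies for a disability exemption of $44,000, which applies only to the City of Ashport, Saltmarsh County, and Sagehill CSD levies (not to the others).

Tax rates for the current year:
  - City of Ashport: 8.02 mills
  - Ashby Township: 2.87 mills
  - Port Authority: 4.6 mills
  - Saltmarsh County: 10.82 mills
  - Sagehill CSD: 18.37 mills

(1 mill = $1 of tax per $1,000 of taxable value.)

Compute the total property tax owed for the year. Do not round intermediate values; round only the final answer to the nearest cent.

$46,711.66

Assessed value = $1,251,000 × 0.865 = $1,082,115
City of Ashport: ($1,082,115 − $44,000) × 0.00802 = $1,038,115 × 0.00802 = $8,325.6823
Ashby Township: $1,082,115 × 0.00287 = $3,105.67005
Port Authority: $1,082,115 × 0.0046 = $4,977.729
Saltmarsh County: ($1,082,115 − $44,000) × 0.01082 = $1,038,115 × 0.01082 = $11,232.4043
Sagehill CSD: ($1,082,115 − $44,000) × 0.01837 = $1,038,115 × 0.01837 = $19,070.17255
Total = $46,711.6582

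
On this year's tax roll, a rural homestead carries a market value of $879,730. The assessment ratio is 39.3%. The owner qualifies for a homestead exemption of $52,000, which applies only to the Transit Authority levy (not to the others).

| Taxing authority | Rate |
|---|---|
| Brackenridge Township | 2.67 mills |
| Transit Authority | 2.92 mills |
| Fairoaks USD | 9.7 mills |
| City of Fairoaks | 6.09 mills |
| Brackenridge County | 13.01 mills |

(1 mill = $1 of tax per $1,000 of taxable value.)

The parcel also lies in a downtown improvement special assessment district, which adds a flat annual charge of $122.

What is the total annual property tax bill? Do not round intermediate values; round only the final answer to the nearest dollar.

$11,860

Assessed value = $879,730 × 0.393 = $345,733.89
Brackenridge Township: $345,733.89 × 0.00267 = $923.1094863
Transit Authority: ($345,733.89 − $52,000) × 0.00292 = $293,733.89 × 0.00292 = $857.7029588
Fairoaks USD: $345,733.89 × 0.0097 = $3,353.618733
City of Fairoaks: $345,733.89 × 0.00609 = $2,105.5193901
Brackenridge County: $345,733.89 × 0.01301 = $4,497.9979089
Levies subtotal = $11,737.9484771
Total = $11,737.9484771 + $122 = $11,859.9484771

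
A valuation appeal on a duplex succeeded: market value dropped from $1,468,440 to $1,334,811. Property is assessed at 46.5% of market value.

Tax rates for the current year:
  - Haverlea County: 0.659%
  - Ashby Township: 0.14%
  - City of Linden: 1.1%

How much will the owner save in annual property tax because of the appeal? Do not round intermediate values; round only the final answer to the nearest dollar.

Old assessed value = $1,468,440 × 0.465 = $682,824.6
New assessed value = $1,334,811 × 0.465 = $620,687.115
Combined rate = 0.00659 + 0.0014 + 0.011 = 0.01899
Old tax = $682,824.6 × 0.01899 = $12,966.839154
New tax = $620,687.115 × 0.01899 = $11,786.84831385
Reduction = $12,966.839154 − $11,786.84831385 = $1,179.99084015

$1,180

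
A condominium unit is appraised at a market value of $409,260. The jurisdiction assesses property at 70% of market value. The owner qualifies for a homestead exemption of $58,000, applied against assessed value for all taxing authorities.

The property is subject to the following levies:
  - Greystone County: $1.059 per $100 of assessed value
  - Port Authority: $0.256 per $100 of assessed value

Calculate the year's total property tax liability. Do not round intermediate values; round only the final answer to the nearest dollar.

$3,005

Assessed value = $409,260 × 0.7 = $286,482
Taxable value = $286,482 − $58,000 = $228,482
Greystone County: $228,482 × 0.01059 = $2,419.62438
Port Authority: $228,482 × 0.00256 = $584.91392
Total = $2,419.62438 + $584.91392 = $3,004.5383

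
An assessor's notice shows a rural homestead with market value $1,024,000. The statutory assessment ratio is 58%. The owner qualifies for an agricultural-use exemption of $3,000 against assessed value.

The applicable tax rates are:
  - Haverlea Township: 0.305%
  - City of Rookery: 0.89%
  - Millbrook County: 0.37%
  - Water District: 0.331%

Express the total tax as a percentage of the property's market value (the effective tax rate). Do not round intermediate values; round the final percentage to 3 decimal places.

1.094%

Assessed value = $1,024,000 × 0.58 = $593,920
Taxable value = $593,920 − $3,000 = $590,920
Haverlea Township: $590,920 × 0.00305 = $1,802.306
City of Rookery: $590,920 × 0.0089 = $5,259.188
Millbrook County: $590,920 × 0.0037 = $2,186.404
Water District: $590,920 × 0.00331 = $1,955.9452
Total tax = $11,203.8432
Effective rate = $11,203.8432 ÷ $1,024,000 = 1.094% of market value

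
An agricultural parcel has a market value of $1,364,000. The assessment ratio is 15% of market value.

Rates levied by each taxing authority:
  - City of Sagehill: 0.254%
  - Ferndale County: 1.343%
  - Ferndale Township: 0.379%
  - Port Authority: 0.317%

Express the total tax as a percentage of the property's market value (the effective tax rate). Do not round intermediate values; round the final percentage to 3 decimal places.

0.344%

Assessed value = $1,364,000 × 0.15 = $204,600
City of Sagehill: $204,600 × 0.00254 = $519.684
Ferndale County: $204,600 × 0.01343 = $2,747.778
Ferndale Township: $204,600 × 0.00379 = $775.434
Port Authority: $204,600 × 0.00317 = $648.582
Total tax = $4,691.478
Effective rate = $4,691.478 ÷ $1,364,000 = 0.344% of market value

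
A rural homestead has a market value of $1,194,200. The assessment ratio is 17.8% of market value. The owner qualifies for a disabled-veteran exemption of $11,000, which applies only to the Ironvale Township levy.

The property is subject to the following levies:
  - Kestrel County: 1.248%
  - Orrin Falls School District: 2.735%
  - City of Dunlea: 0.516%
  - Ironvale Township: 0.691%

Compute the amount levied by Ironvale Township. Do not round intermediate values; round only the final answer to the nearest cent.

Assessed value = $1,194,200 × 0.178 = $212,567.6
Ironvale Township taxable value = $212,567.6 − $11,000 = $201,567.6
Ironvale Township levy = $201,567.6 × 0.00691 = $1,392.832116

$1,392.83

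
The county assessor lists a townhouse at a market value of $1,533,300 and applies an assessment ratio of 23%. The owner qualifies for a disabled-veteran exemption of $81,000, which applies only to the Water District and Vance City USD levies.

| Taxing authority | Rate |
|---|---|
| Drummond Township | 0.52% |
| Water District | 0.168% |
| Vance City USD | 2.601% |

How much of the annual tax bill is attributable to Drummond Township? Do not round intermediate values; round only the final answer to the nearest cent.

Assessed value = $1,533,300 × 0.23 = $352,659
Drummond Township taxable value = $352,659 (exemption does not apply)
Drummond Township levy = $352,659 × 0.0052 = $1,833.8268

$1,833.83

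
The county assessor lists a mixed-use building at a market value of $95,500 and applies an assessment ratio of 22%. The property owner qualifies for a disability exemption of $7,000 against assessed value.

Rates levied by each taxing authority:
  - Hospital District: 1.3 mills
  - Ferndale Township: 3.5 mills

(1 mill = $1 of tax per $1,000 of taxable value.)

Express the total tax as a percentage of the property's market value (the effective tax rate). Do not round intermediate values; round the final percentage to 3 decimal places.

0.070%

Assessed value = $95,500 × 0.22 = $21,010
Taxable value = $21,010 − $7,000 = $14,010
Hospital District: $14,010 × 0.0013 = $18.213
Ferndale Township: $14,010 × 0.0035 = $49.035
Total tax = $67.248
Effective rate = $67.248 ÷ $95,500 = 0.070% of market value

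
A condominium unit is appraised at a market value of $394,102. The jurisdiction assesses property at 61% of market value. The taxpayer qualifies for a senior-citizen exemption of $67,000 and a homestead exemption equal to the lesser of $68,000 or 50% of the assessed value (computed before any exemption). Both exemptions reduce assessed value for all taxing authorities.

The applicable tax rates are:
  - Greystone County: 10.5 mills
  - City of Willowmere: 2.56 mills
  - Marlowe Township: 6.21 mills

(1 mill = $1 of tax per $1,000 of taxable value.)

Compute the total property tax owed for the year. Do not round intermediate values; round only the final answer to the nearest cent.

Assessed value = $394,102 × 0.61 = $240,402.22
Homestead exemption = min($68,000, 50% × $240,402.22) = min($68,000, $120,201.11) = $68,000 (dollar cap binds)
Taxable value = $240,402.22 − $67,000 − $68,000 = $105,402.22
Greystone County: $105,402.22 × 0.0105 = $1,106.72331
City of Willowmere: $105,402.22 × 0.00256 = $269.8296832
Marlowe Township: $105,402.22 × 0.00621 = $654.5477862
Total = $2,031.1007794

$2,031.10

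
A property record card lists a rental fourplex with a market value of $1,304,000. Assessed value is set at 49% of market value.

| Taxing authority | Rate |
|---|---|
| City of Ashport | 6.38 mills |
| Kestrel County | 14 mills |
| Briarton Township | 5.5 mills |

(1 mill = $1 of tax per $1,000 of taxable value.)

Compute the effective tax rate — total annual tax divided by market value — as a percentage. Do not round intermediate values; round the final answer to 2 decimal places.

Assessed value = $1,304,000 × 0.49 = $638,960
City of Ashport: $638,960 × 0.00638 = $4,076.5648
Kestrel County: $638,960 × 0.014 = $8,945.44
Briarton Township: $638,960 × 0.0055 = $3,514.28
Total tax = $16,536.2848
Effective rate = $16,536.2848 ÷ $1,304,000 = 1.27% of market value

1.27%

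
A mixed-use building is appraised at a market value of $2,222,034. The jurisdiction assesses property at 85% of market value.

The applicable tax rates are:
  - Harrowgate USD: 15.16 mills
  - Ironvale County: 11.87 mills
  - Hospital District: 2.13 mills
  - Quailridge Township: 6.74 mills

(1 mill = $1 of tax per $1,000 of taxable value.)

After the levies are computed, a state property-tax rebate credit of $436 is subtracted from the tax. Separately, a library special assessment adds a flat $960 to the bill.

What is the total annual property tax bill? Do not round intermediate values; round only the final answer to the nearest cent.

$68,329.37

Assessed value = $2,222,034 × 0.85 = $1,888,728.9
Harrowgate USD: $1,888,728.9 × 0.01516 = $28,633.130124
Ironvale County: $1,888,728.9 × 0.01187 = $22,419.212043
Hospital District: $1,888,728.9 × 0.00213 = $4,022.992557
Quailridge Township: $1,888,728.9 × 0.00674 = $12,730.032786
Levies subtotal = $67,805.36751
After credit = $67,805.36751 − $436 = $67,369.36751
Total = $67,369.36751 + $960 = $68,329.36751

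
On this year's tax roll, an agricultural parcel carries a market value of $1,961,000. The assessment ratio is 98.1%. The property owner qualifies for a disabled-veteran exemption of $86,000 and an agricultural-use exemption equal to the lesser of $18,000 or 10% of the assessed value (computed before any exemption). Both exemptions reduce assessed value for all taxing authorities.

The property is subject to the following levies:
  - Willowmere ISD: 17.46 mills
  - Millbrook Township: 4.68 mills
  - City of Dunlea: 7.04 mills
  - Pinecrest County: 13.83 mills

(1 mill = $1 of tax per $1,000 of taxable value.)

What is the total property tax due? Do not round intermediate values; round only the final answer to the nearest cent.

$78,267.06

Assessed value = $1,961,000 × 0.981 = $1,923,741
Agricultural-use exemption = min($18,000, 10% × $1,923,741) = min($18,000, $192,374.1) = $18,000 (dollar cap binds)
Taxable value = $1,923,741 − $86,000 − $18,000 = $1,819,741
Willowmere ISD: $1,819,741 × 0.01746 = $31,772.67786
Millbrook Township: $1,819,741 × 0.00468 = $8,516.38788
City of Dunlea: $1,819,741 × 0.00704 = $12,810.97664
Pinecrest County: $1,819,741 × 0.01383 = $25,167.01803
Total = $78,267.06041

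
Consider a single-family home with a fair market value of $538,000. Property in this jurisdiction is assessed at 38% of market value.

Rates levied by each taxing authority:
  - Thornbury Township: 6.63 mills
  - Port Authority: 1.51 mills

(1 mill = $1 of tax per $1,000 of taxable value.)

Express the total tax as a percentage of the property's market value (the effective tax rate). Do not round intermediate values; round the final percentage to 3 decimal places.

0.309%

Assessed value = $538,000 × 0.38 = $204,440
Thornbury Township: $204,440 × 0.00663 = $1,355.4372
Port Authority: $204,440 × 0.00151 = $308.7044
Total tax = $1,664.1416
Effective rate = $1,664.1416 ÷ $538,000 = 0.309% of market value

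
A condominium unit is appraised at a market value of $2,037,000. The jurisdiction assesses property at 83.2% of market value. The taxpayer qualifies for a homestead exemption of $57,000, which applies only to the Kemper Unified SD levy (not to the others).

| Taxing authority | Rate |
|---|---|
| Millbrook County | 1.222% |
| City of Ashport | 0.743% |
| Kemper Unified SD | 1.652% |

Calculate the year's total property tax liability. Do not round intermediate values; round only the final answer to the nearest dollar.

Assessed value = $2,037,000 × 0.832 = $1,694,784
Millbrook County: $1,694,784 × 0.01222 = $20,710.26048
City of Ashport: $1,694,784 × 0.00743 = $12,592.24512
Kemper Unified SD: ($1,694,784 − $57,000) × 0.01652 = $1,637,784 × 0.01652 = $27,056.19168
Total = $60,358.69728

$60,359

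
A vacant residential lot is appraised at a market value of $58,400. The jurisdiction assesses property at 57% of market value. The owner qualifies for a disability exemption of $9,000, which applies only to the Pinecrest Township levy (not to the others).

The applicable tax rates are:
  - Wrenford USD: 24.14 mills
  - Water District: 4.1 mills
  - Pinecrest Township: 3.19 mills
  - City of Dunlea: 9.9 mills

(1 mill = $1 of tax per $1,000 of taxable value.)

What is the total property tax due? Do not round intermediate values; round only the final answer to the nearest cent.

$1,347.08

Assessed value = $58,400 × 0.57 = $33,288
Wrenford USD: $33,288 × 0.02414 = $803.57232
Water District: $33,288 × 0.0041 = $136.4808
Pinecrest Township: ($33,288 − $9,000) × 0.00319 = $24,288 × 0.00319 = $77.47872
City of Dunlea: $33,288 × 0.0099 = $329.5512
Total = $1,347.08304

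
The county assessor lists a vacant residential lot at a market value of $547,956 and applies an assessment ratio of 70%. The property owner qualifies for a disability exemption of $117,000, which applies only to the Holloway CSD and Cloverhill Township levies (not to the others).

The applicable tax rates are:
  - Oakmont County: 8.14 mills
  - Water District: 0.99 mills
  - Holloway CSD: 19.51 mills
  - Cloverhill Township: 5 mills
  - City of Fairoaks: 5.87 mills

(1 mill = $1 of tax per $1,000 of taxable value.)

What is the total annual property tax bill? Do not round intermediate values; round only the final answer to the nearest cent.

Assessed value = $547,956 × 0.7 = $383,569.2
Oakmont County: $383,569.2 × 0.00814 = $3,122.253288
Water District: $383,569.2 × 0.00099 = $379.733508
Holloway CSD: ($383,569.2 − $117,000) × 0.01951 = $266,569.2 × 0.01951 = $5,200.765092
Cloverhill Township: ($383,569.2 − $117,000) × 0.005 = $266,569.2 × 0.005 = $1,332.846
City of Fairoaks: $383,569.2 × 0.00587 = $2,251.551204
Total = $12,287.149092

$12,287.15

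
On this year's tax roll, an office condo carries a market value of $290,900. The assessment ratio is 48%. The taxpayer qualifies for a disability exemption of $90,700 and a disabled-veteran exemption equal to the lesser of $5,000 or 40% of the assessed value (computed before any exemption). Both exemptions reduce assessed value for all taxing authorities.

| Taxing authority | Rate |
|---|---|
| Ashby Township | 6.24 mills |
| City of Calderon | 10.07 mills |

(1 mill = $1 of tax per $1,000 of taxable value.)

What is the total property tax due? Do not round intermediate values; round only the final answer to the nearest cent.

$716.53

Assessed value = $290,900 × 0.48 = $139,632
Disabled-veteran exemption = min($5,000, 40% × $139,632) = min($5,000, $55,852.8) = $5,000 (dollar cap binds)
Taxable value = $139,632 − $90,700 − $5,000 = $43,932
Ashby Township: $43,932 × 0.00624 = $274.13568
City of Calderon: $43,932 × 0.01007 = $442.39524
Total = $716.53092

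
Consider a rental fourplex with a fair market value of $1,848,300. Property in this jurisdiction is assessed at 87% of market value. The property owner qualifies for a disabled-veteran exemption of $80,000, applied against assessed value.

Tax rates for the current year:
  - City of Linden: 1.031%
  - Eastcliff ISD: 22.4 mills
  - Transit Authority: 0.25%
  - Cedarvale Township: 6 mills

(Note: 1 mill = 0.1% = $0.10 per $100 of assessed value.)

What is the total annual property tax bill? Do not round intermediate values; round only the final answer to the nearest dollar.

$62,970

Assessed value = $1,848,300 × 0.87 = $1,608,021
Taxable value = $1,608,021 − $80,000 = $1,528,021
City of Linden: $1,528,021 × 0.01031 = $15,753.89651
Eastcliff ISD: $1,528,021 × 0.0224 = $34,227.6704
Transit Authority: $1,528,021 × 0.0025 = $3,820.0525
Cedarvale Township: $1,528,021 × 0.006 = $9,168.126
Total = $62,969.74541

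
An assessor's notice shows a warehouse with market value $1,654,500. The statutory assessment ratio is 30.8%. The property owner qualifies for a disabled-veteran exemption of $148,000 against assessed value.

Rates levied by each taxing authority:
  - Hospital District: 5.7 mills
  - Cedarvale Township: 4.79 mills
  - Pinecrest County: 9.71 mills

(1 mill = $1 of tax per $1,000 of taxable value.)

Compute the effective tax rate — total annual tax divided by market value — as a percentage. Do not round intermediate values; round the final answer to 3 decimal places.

0.441%

Assessed value = $1,654,500 × 0.308 = $509,586
Taxable value = $509,586 − $148,000 = $361,586
Hospital District: $361,586 × 0.0057 = $2,061.0402
Cedarvale Township: $361,586 × 0.00479 = $1,731.99694
Pinecrest County: $361,586 × 0.00971 = $3,511.00006
Total tax = $7,304.0372
Effective rate = $7,304.0372 ÷ $1,654,500 = 0.441% of market value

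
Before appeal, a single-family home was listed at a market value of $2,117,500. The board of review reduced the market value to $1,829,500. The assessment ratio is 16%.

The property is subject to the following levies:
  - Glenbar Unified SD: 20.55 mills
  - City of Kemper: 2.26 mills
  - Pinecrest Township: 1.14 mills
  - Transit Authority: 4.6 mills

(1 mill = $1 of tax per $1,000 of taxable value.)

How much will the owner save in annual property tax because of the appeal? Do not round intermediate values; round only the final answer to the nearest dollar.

$1,316

Old assessed value = $2,117,500 × 0.16 = $338,800
New assessed value = $1,829,500 × 0.16 = $292,720
Combined rate = 0.02055 + 0.00226 + 0.00114 + 0.0046 = 0.02855
Old tax = $338,800 × 0.02855 = $9,672.74
New tax = $292,720 × 0.02855 = $8,357.156
Reduction = $9,672.74 − $8,357.156 = $1,315.584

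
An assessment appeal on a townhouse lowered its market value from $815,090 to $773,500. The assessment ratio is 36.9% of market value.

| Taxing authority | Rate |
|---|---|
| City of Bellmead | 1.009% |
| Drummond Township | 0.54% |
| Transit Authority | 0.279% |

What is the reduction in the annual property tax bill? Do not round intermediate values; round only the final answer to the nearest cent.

Old assessed value = $815,090 × 0.369 = $300,768.21
New assessed value = $773,500 × 0.369 = $285,421.5
Combined rate = 0.01009 + 0.0054 + 0.00279 = 0.01828
Old tax = $300,768.21 × 0.01828 = $5,498.0428788
New tax = $285,421.5 × 0.01828 = $5,217.50502
Reduction = $5,498.0428788 − $5,217.50502 = $280.5378588

$280.54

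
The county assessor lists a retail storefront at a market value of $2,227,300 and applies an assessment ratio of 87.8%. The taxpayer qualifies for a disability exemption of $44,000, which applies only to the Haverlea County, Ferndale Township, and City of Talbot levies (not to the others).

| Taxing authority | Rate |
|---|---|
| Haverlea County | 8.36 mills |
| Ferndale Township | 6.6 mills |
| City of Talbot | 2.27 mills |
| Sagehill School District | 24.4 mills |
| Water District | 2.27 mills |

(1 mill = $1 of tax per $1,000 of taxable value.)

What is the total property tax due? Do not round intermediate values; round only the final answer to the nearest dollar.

Assessed value = $2,227,300 × 0.878 = $1,955,569.4
Haverlea County: ($1,955,569.4 − $44,000) × 0.00836 = $1,911,569.4 × 0.00836 = $15,980.720184
Ferndale Township: ($1,955,569.4 − $44,000) × 0.0066 = $1,911,569.4 × 0.0066 = $12,616.35804
City of Talbot: ($1,955,569.4 − $44,000) × 0.00227 = $1,911,569.4 × 0.00227 = $4,339.262538
Sagehill School District: $1,955,569.4 × 0.0244 = $47,715.89336
Water District: $1,955,569.4 × 0.00227 = $4,439.142538
Total = $85,091.37666

$85,091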